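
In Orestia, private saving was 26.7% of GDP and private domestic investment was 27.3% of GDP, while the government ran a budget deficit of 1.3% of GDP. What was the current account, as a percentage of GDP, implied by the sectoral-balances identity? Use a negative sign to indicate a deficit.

By the sectoral-balances identity, CA = (S_private - I) + (T - G).
Private balance = 26.7 - 27.3 = -0.6
Government balance (T - G) = -1.3
CA = -0.6 + (-1.3) = -1.9

-1.9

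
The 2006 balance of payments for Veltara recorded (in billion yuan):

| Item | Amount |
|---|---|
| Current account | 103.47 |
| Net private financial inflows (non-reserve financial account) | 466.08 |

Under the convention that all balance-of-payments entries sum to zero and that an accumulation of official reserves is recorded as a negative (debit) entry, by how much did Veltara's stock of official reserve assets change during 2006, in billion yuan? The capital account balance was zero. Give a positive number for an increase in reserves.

Official reserve transactions balance = -(103.47 + 466.08) = -569.55
An accumulation of reserves is recorded as a debit (negative entry), so the change in the stock of reserves is the negative of that balance.
Change in official reserves = -(-569.55) = 569.55

569.55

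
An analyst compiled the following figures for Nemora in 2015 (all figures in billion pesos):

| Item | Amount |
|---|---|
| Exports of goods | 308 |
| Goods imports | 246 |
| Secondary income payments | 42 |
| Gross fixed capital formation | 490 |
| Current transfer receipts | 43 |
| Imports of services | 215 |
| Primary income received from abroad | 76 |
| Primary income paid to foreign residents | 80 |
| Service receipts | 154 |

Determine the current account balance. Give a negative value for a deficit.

-2

Goods balance = 308 - 246 = 62
Services balance = 154 - 215 = -61
Trade balance (goods + services) = 62 + (-61) = 1
Net primary income = 76 - 80 = -4
Net secondary income = 43 - 42 = 1
Current account = 1 + (-4) + 1 = -2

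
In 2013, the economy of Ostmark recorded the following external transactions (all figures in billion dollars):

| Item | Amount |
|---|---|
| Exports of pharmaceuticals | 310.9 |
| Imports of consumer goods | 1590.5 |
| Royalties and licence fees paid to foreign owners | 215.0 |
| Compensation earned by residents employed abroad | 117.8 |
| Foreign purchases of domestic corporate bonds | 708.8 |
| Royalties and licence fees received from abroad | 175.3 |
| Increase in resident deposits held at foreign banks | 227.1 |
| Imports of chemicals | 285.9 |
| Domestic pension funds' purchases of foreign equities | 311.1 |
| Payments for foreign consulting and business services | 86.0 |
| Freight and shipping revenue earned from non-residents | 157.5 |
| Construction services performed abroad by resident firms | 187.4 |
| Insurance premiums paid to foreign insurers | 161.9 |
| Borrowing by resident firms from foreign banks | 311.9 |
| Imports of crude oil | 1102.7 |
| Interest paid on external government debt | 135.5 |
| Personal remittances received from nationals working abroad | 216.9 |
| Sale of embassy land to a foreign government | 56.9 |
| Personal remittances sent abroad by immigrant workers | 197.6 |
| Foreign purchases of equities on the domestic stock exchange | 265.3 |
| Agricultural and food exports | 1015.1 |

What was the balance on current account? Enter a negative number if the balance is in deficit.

-1594.2

Goods: -285.9 + 310.9 - 1590.5 - 1102.7 + 1015.1 = -1653.1
Services: -86.0 + 157.5 - 215.0 - 161.9 + 175.3 + 187.4 = 57.3
Primary income: 117.8 - 135.5 = -17.7
Secondary income: 216.9 - 197.6 = 19.3
Current account = (-1653.1) + 57.3 + (-17.7) + 19.3 = -1594.2
(Excluded from the current account — financial account: foreign purchases of domestic corporate bonds 708.8, increase in resident deposits held at foreign banks 227.1, domestic pension funds' purchases of foreign equities 311.1, borrowing by resident firms from foreign banks 311.9, foreign purchases of equities on the domestic stock exchange 265.3; capital account: sale of embassy land to a foreign government 56.9.)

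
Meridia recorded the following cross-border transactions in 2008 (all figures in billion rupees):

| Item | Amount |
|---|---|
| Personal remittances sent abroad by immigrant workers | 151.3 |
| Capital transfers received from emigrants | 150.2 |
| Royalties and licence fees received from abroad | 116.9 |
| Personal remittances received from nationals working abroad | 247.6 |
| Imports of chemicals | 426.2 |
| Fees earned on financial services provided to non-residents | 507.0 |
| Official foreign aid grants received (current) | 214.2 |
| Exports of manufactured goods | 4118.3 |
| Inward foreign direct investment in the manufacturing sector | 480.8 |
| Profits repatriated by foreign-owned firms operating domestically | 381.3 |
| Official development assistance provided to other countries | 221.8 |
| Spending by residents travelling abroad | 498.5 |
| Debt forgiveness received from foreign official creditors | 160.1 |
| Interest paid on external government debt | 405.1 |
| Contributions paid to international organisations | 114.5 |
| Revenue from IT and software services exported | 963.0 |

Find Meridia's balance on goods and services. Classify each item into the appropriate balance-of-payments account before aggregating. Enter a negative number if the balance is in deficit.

Goods: 4118.3 - 426.2 = 3692.1
Services: 963.0 + 507.0 + 116.9 - 498.5 = 1088.4
Trade balance = 3692.1 + 1088.4 = 4780.5
(Excluded from the trade balance — secondary income: personal remittances sent abroad by immigrant workers 151.3, personal remittances received from nationals working abroad 247.6, official foreign aid grants received (current) 214.2, official development assistance provided to other countries 221.8, contributions paid to international organisations 114.5; capital account: capital transfers received from emigrants 150.2, debt forgiveness received from foreign official creditors 160.1; financial account: inward foreign direct investment in the manufacturing sector 480.8; primary income: profits repatriated by foreign-owned firms operating domestically 381.3, interest paid on external government debt 405.1.)

4780.5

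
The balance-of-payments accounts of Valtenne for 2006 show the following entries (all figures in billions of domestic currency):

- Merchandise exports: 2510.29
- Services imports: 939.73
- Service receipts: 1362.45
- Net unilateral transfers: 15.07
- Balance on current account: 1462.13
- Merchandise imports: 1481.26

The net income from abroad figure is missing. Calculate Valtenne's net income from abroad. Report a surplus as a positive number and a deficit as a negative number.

Current account = goods balance + services balance + net primary income + net secondary income
Sum of the known components = 1466.82
Net income from abroad = CA - (known components) = 1462.13 - 1466.82 = -4.69

-4.69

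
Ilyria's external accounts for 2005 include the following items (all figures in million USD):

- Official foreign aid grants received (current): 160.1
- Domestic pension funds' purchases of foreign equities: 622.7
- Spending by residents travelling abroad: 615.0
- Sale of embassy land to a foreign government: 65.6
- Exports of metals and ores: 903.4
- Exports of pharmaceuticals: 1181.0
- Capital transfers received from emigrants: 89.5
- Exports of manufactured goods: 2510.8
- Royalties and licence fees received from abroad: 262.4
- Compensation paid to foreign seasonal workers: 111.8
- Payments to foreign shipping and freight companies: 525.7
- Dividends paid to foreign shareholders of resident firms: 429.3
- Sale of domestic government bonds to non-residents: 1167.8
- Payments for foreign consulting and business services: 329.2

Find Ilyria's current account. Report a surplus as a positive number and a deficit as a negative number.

3006.7

Goods: 903.4 + 2510.8 + 1181.0 = 4595.2
Services: -525.7 + 262.4 - 615.0 - 329.2 = -1207.5
Primary income: -429.3 - 111.8 = -541.1
Secondary income: 160.1
Current account = 4595.2 + (-1207.5) + (-541.1) + 160.1 = 3006.7
(Excluded from the current account — financial account: domestic pension funds' purchases of foreign equities 622.7, sale of domestic government bonds to non-residents 1167.8; capital account: sale of embassy land to a foreign government 65.6, capital transfers received from emigrants 89.5.)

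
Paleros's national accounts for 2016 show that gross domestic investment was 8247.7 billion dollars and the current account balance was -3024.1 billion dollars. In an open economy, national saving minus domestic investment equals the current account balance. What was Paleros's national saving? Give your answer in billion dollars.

5223.6

S = I + CA = 8247.7 + (-3024.1) = 5223.6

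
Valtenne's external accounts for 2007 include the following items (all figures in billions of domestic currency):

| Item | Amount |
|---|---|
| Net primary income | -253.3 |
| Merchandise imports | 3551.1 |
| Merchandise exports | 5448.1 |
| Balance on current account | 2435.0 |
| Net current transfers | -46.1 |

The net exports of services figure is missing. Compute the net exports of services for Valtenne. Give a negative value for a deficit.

837.4

Current account = goods balance + services balance + net primary income + net secondary income
Sum of the known components = 1597.6
Net exports of services = CA - (known components) = 2435.0 - 1597.6 = 837.4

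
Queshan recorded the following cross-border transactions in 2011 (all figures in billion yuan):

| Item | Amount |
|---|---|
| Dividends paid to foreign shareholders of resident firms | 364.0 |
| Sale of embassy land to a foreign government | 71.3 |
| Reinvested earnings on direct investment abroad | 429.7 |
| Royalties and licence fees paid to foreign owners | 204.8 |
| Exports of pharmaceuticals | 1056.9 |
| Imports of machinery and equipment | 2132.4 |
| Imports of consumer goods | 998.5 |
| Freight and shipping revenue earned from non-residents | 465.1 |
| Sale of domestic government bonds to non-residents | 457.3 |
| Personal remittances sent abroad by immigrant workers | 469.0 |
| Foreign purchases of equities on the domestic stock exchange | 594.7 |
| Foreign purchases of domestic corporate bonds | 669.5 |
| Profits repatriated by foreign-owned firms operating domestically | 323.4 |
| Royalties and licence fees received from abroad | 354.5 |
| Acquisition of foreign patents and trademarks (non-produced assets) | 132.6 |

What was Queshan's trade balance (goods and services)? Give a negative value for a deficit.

Goods: -2132.4 + 1056.9 - 998.5 = -2074.0
Services: -204.8 + 354.5 + 465.1 = 614.8
Trade balance = -2074.0 + 614.8 = -1459.2
(Excluded from the trade balance — primary income: dividends paid to foreign shareholders of resident firms 364.0, reinvested earnings on direct investment abroad 429.7, profits repatriated by foreign-owned firms operating domestically 323.4; capital account: sale of embassy land to a foreign government 71.3, acquisition of foreign patents and trademarks (non-produced assets) 132.6; financial account: sale of domestic government bonds to non-residents 457.3, foreign purchases of equities on the domestic stock exchange 594.7, foreign purchases of domestic corporate bonds 669.5; secondary income: personal remittances sent abroad by immigrant workers 469.0.)

-1459.2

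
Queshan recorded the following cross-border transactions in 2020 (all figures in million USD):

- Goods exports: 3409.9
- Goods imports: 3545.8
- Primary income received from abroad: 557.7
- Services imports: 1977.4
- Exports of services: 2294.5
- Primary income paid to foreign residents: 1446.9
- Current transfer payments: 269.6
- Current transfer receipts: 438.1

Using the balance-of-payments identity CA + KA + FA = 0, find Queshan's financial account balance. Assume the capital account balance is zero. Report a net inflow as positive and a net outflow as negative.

Goods balance = 3409.9 - 3545.8 = -135.9
Services balance = 2294.5 - 1977.4 = 317.1
Trade balance (goods + services) = -135.9 + 317.1 = 181.2
Net primary income = 557.7 - 1446.9 = -889.2
Net secondary income = 438.1 - 269.6 = 168.5
Current account = 181.2 + (-889.2) + 168.5 = -539.5
Financial account = -(-539.5) = 539.5

539.5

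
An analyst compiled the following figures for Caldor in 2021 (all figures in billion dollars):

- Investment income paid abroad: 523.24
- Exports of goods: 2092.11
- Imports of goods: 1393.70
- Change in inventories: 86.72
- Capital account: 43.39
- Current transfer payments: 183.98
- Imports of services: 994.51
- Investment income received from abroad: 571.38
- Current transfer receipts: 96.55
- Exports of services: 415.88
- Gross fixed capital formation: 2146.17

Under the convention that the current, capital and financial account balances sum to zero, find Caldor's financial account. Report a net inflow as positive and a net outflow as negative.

-123.88

Goods balance = 2092.11 - 1393.70 = 698.41
Services balance = 415.88 - 994.51 = -578.63
Trade balance (goods + services) = 698.41 + (-578.63) = 119.78
Net primary income = 571.38 - 523.24 = 48.14
Net secondary income = 96.55 - 183.98 = -87.43
Current account = 119.78 + 48.14 + (-87.43) = 80.49
Financial account = -(80.49 + 43.39) = -123.88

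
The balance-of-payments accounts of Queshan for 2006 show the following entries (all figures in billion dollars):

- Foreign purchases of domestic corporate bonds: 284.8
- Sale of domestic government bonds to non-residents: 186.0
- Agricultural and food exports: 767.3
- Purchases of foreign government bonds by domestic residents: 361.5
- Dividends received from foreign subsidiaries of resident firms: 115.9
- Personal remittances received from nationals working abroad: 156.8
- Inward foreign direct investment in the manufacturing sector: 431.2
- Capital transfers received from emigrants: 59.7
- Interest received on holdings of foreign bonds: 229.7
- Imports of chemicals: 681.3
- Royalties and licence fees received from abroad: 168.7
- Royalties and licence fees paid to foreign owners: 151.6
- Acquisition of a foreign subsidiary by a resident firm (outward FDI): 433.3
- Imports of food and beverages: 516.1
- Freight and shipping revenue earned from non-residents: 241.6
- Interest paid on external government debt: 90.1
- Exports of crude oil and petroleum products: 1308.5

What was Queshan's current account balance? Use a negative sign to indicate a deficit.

Goods: 1308.5 - 516.1 + 767.3 - 681.3 = 878.4
Services: 241.6 + 168.7 - 151.6 = 258.7
Primary income: -90.1 + 229.7 + 115.9 = 255.5
Secondary income: 156.8
Current account = 878.4 + 258.7 + 255.5 + 156.8 = 1549.4
(Excluded from the current account — financial account: foreign purchases of domestic corporate bonds 284.8, sale of domestic government bonds to non-residents 186.0, purchases of foreign government bonds by domestic residents 361.5, inward foreign direct investment in the manufacturing sector 431.2, acquisition of a foreign subsidiary by a resident firm (outward FDI) 433.3; capital account: capital transfers received from emigrants 59.7.)

1549.4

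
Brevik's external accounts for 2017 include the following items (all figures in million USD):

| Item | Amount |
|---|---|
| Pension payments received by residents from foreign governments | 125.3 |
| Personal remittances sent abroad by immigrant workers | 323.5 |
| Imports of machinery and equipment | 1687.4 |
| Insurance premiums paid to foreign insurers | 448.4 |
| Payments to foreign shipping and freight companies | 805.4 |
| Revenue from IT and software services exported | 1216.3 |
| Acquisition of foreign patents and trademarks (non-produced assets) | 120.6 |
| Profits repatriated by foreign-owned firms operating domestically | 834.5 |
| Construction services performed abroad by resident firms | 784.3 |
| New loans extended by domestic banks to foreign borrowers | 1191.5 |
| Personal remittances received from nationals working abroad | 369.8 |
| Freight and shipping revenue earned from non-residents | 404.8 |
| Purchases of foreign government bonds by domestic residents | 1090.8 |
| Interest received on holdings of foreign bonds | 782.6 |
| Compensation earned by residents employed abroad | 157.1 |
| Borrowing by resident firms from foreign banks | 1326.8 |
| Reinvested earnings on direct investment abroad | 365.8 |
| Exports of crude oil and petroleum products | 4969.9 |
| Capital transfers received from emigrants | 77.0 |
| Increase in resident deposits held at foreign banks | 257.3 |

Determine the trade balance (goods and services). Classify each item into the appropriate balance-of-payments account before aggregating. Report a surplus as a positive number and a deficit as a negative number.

Goods: 4969.9 - 1687.4 = 3282.5
Services: 784.3 - 448.4 + 1216.3 - 805.4 + 404.8 = 1151.6
Trade balance = 3282.5 + 1151.6 = 4434.1
(Excluded from the trade balance — secondary income: pension payments received by residents from foreign governments 125.3, personal remittances sent abroad by immigrant workers 323.5, personal remittances received from nationals working abroad 369.8; capital account: acquisition of foreign patents and trademarks (non-produced assets) 120.6, capital transfers received from emigrants 77.0; primary income: profits repatriated by foreign-owned firms operating domestically 834.5, interest received on holdings of foreign bonds 782.6, compensation earned by residents employed abroad 157.1, reinvested earnings on direct investment abroad 365.8; financial account: new loans extended by domestic banks to foreign borrowers 1191.5, purchases of foreign government bonds by domestic residents 1090.8, borrowing by resident firms from foreign banks 1326.8, increase in resident deposits held at foreign banks 257.3.)

4434.1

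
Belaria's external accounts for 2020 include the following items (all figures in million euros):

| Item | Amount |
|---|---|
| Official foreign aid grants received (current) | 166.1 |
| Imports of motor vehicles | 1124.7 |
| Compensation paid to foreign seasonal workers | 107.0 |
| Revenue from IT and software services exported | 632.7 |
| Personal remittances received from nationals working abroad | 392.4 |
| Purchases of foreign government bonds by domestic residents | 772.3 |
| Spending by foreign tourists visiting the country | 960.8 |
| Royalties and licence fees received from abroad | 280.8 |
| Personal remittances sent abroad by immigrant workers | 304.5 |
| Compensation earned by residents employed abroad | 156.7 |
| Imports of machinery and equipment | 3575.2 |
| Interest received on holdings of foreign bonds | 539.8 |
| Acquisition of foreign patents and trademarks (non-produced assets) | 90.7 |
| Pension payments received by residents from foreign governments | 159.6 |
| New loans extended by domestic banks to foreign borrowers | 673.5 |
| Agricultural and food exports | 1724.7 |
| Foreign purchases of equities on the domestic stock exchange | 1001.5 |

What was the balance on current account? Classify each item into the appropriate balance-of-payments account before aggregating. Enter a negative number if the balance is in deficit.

-97.8

Goods: -3575.2 + 1724.7 - 1124.7 = -2975.2
Services: 960.8 + 280.8 + 632.7 = 1874.3
Primary income: 539.8 - 107.0 + 156.7 = 589.5
Secondary income: 159.6 - 304.5 + 392.4 + 166.1 = 413.6
Current account = (-2975.2) + 1874.3 + 589.5 + 413.6 = -97.8
(Excluded from the current account — financial account: purchases of foreign government bonds by domestic residents 772.3, new loans extended by domestic banks to foreign borrowers 673.5, foreign purchases of equities on the domestic stock exchange 1001.5; capital account: acquisition of foreign patents and trademarks (non-produced assets) 90.7.)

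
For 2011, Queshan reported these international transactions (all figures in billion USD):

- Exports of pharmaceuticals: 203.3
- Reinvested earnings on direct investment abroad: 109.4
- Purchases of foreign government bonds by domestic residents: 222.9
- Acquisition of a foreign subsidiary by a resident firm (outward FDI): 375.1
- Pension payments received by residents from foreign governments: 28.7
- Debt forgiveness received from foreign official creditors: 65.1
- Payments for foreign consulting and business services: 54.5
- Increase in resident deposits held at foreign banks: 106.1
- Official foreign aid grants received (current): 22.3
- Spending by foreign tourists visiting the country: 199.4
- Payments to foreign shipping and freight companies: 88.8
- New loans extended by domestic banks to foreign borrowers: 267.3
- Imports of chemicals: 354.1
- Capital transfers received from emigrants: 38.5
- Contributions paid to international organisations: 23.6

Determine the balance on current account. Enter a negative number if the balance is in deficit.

Goods: -354.1 + 203.3 = -150.8
Services: 199.4 - 88.8 - 54.5 = 56.1
Primary income: 109.4
Secondary income: 22.3 - 23.6 + 28.7 = 27.4
Current account = (-150.8) + 56.1 + 109.4 + 27.4 = 42.1
(Excluded from the current account — financial account: purchases of foreign government bonds by domestic residents 222.9, acquisition of a foreign subsidiary by a resident firm (outward FDI) 375.1, increase in resident deposits held at foreign banks 106.1, new loans extended by domestic banks to foreign borrowers 267.3; capital account: debt forgiveness received from foreign official creditors 65.1, capital transfers received from emigrants 38.5.)

42.1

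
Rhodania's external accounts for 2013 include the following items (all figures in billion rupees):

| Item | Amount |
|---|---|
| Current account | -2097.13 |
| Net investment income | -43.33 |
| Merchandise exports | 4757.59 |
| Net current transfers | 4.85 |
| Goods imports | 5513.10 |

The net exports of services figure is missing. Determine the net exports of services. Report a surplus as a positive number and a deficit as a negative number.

-1303.14

Current account = goods balance + services balance + net primary income + net secondary income
Sum of the known components = -793.99
Net exports of services = CA - (known components) = -2097.13 - (-793.99) = -1303.14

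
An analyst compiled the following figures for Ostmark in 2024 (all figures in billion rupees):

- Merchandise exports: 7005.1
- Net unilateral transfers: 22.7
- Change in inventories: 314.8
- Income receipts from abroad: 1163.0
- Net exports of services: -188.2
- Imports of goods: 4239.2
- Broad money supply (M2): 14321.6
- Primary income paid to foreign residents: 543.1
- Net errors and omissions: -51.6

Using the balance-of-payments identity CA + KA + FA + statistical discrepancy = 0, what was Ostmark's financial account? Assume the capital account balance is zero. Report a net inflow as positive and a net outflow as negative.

-3168.7

Goods balance = 7005.1 - 4239.2 = 2765.9
Services balance = -188.2
Trade balance (goods + services) = 2765.9 + (-188.2) = 2577.7
Net primary income = 1163.0 - 543.1 = 619.9
Net secondary income = 22.7
Current account = 2577.7 + 619.9 + 22.7 = 3220.3
Financial account = -(3220.3 + (-51.6)) = -3168.7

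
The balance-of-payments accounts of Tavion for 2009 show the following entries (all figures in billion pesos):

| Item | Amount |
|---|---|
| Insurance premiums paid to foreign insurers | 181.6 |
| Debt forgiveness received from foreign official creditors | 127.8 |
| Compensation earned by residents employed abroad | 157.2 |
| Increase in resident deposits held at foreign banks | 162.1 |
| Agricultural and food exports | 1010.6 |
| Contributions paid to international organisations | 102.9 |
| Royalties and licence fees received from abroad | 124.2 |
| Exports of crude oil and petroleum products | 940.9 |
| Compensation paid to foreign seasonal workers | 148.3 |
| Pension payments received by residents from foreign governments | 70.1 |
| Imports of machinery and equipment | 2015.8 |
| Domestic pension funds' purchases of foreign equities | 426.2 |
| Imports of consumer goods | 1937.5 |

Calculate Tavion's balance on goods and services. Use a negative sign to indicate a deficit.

-2059.2

Goods: 1010.6 - 2015.8 - 1937.5 + 940.9 = -2001.8
Services: -181.6 + 124.2 = -57.4
Trade balance = -2001.8 + (-57.4) = -2059.2
(Excluded from the trade balance — capital account: debt forgiveness received from foreign official creditors 127.8; primary income: compensation earned by residents employed abroad 157.2, compensation paid to foreign seasonal workers 148.3; financial account: increase in resident deposits held at foreign banks 162.1, domestic pension funds' purchases of foreign equities 426.2; secondary income: contributions paid to international organisations 102.9, pension payments received by residents from foreign governments 70.1.)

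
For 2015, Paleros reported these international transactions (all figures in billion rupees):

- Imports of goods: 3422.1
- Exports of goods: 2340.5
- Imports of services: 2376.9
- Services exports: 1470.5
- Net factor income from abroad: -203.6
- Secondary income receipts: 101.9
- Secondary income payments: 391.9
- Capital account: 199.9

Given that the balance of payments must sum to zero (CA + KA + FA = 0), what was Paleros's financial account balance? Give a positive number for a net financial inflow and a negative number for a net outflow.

Goods balance = 2340.5 - 3422.1 = -1081.6
Services balance = 1470.5 - 2376.9 = -906.4
Trade balance (goods + services) = -1081.6 + (-906.4) = -1988.0
Net primary income = -203.6
Net secondary income = 101.9 - 391.9 = -290.0
Current account = -1988.0 + (-203.6) + (-290.0) = -2481.6
Financial account = -(-2481.6 + 199.9) = 2281.7

2281.7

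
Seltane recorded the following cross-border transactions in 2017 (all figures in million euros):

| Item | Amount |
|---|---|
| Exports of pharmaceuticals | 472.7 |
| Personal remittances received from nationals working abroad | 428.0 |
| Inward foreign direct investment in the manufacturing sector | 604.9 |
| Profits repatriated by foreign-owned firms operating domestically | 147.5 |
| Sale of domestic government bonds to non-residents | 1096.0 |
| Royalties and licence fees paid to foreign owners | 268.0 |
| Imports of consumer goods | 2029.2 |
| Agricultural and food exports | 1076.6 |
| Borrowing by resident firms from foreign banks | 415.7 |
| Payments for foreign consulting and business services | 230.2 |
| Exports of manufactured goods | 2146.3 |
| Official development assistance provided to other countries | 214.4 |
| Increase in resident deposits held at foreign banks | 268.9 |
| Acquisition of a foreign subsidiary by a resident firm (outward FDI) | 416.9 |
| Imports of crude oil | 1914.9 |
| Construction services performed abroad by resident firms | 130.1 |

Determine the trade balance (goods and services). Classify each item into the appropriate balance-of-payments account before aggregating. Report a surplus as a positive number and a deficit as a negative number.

Goods: 472.7 - 1914.9 + 1076.6 - 2029.2 + 2146.3 = -248.5
Services: -268.0 + 130.1 - 230.2 = -368.1
Trade balance = -248.5 + (-368.1) = -616.6
(Excluded from the trade balance — secondary income: personal remittances received from nationals working abroad 428.0, official development assistance provided to other countries 214.4; financial account: inward foreign direct investment in the manufacturing sector 604.9, sale of domestic government bonds to non-residents 1096.0, borrowing by resident firms from foreign banks 415.7, increase in resident deposits held at foreign banks 268.9, acquisition of a foreign subsidiary by a resident firm (outward FDI) 416.9; primary income: profits repatriated by foreign-owned firms operating domestically 147.5.)

-616.6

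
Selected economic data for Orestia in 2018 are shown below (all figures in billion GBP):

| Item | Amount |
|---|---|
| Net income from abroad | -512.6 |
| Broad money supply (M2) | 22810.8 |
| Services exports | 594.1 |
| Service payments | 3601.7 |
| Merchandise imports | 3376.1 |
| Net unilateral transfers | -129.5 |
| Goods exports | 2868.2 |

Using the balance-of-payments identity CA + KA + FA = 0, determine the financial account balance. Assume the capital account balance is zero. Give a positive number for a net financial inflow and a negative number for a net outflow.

4157.6

Goods balance = 2868.2 - 3376.1 = -507.9
Services balance = 594.1 - 3601.7 = -3007.6
Trade balance (goods + services) = -507.9 + (-3007.6) = -3515.5
Net primary income = -512.6
Net secondary income = -129.5
Current account = -3515.5 + (-512.6) + (-129.5) = -4157.6
Financial account = -(-4157.6) = 4157.6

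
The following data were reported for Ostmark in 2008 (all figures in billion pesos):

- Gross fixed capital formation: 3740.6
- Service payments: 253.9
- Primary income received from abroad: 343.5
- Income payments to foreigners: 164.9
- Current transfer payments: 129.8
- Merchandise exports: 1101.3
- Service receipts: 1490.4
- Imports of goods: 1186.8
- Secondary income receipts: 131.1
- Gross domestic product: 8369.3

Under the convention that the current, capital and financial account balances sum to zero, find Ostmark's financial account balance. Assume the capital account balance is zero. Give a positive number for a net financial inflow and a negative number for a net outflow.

Goods balance = 1101.3 - 1186.8 = -85.5
Services balance = 1490.4 - 253.9 = 1236.5
Trade balance (goods + services) = -85.5 + 1236.5 = 1151.0
Net primary income = 343.5 - 164.9 = 178.6
Net secondary income = 131.1 - 129.8 = 1.3
Current account = 1151.0 + 178.6 + 1.3 = 1330.9
Financial account = -(1330.9) = -1330.9

-1330.9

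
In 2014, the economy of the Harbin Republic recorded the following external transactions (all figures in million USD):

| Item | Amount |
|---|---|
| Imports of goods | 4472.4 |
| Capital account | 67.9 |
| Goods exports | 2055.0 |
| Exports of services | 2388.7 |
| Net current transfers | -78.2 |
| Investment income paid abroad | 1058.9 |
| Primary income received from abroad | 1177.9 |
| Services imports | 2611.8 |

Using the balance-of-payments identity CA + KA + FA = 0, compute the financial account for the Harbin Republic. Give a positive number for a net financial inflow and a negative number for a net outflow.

Goods balance = 2055.0 - 4472.4 = -2417.4
Services balance = 2388.7 - 2611.8 = -223.1
Trade balance (goods + services) = -2417.4 + (-223.1) = -2640.5
Net primary income = 1177.9 - 1058.9 = 119.0
Net secondary income = -78.2
Current account = -2640.5 + 119.0 + (-78.2) = -2599.7
Financial account = -(-2599.7 + 67.9) = 2531.8

2531.8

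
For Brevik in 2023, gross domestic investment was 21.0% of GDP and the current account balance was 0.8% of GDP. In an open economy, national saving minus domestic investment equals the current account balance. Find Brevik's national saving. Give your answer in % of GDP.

21.8

S = I + CA = 21.0 + 0.8 = 21.8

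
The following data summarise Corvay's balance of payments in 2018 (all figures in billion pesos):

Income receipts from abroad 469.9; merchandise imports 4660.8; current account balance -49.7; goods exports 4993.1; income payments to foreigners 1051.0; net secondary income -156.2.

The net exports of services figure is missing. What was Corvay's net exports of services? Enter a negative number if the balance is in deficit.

355.3

Current account = goods balance + services balance + net primary income + net secondary income
Sum of the known components = -405.0
Net exports of services = CA - (known components) = -49.7 - (-405.0) = 355.3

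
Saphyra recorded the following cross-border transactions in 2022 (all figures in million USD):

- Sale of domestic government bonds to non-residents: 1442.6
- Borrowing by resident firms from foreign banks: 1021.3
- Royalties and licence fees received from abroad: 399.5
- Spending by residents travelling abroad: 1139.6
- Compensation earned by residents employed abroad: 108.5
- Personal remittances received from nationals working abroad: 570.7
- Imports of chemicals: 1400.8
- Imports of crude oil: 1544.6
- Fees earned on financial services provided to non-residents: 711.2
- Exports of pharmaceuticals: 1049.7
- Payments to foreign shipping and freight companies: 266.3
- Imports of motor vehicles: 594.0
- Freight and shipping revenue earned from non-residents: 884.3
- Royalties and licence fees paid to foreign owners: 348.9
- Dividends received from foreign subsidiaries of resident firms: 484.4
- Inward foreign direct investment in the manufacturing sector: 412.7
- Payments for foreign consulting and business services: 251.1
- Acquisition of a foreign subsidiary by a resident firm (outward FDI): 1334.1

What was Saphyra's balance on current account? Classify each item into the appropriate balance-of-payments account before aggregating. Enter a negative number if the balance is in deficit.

-1337.0

Goods: -594.0 - 1400.8 + 1049.7 - 1544.6 = -2489.7
Services: -348.9 - 1139.6 - 251.1 + 884.3 - 266.3 + 711.2 + 399.5 = -10.9
Primary income: 108.5 + 484.4 = 592.9
Secondary income: 570.7
Current account = (-2489.7) + (-10.9) + 592.9 + 570.7 = -1337.0
(Excluded from the current account — financial account: sale of domestic government bonds to non-residents 1442.6, borrowing by resident firms from foreign banks 1021.3, inward foreign direct investment in the manufacturing sector 412.7, acquisition of a foreign subsidiary by a resident firm (outward FDI) 1334.1.)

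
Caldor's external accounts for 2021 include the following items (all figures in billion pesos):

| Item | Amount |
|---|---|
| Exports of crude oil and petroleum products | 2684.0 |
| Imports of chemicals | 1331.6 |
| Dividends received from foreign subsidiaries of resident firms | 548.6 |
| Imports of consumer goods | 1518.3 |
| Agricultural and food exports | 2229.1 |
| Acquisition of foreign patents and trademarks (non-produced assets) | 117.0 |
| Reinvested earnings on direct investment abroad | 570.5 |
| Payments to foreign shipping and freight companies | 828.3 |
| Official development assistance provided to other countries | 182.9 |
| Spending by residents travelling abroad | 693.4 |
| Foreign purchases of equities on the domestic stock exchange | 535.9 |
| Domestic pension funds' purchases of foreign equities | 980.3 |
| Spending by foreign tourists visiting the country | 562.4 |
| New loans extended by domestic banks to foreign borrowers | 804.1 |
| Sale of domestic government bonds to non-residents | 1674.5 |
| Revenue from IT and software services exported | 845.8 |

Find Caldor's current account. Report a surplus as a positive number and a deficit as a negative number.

2885.9

Goods: 2229.1 - 1518.3 - 1331.6 + 2684.0 = 2063.2
Services: 562.4 + 845.8 - 828.3 - 693.4 = -113.5
Primary income: 548.6 + 570.5 = 1119.1
Secondary income: -182.9
Current account = 2063.2 + (-113.5) + 1119.1 + (-182.9) = 2885.9
(Excluded from the current account — capital account: acquisition of foreign patents and trademarks (non-produced assets) 117.0; financial account: foreign purchases of equities on the domestic stock exchange 535.9, domestic pension funds' purchases of foreign equities 980.3, new loans extended by domestic banks to foreign borrowers 804.1, sale of domestic government bonds to non-residents 1674.5.)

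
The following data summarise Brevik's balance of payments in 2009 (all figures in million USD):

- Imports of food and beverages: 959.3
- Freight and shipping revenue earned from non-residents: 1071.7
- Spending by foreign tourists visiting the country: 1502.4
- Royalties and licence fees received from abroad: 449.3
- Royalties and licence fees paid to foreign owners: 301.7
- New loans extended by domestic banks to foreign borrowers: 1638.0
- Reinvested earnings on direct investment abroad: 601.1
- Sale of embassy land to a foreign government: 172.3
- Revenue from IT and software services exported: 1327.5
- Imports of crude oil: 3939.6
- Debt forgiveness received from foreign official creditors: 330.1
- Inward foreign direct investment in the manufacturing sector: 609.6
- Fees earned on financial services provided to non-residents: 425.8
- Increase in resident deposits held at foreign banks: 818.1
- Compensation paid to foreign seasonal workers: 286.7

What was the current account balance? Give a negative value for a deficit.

-109.5

Goods: -3939.6 - 959.3 = -4898.9
Services: 425.8 + 449.3 - 301.7 + 1327.5 + 1071.7 + 1502.4 = 4475.0
Primary income: 601.1 - 286.7 = 314.4
Current account = (-4898.9) + 4475.0 + 314.4 = -109.5
(Excluded from the current account — financial account: new loans extended by domestic banks to foreign borrowers 1638.0, inward foreign direct investment in the manufacturing sector 609.6, increase in resident deposits held at foreign banks 818.1; capital account: sale of embassy land to a foreign government 172.3, debt forgiveness received from foreign official creditors 330.1.)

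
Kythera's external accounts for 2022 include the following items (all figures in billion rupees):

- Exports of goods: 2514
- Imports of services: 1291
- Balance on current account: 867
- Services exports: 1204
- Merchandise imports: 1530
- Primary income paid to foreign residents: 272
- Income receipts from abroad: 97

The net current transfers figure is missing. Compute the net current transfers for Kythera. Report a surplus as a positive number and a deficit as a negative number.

145

Current account = goods balance + services balance + net primary income + net secondary income
Sum of the known components = 722
Net current transfers = CA - (known components) = 867 - 722 = 145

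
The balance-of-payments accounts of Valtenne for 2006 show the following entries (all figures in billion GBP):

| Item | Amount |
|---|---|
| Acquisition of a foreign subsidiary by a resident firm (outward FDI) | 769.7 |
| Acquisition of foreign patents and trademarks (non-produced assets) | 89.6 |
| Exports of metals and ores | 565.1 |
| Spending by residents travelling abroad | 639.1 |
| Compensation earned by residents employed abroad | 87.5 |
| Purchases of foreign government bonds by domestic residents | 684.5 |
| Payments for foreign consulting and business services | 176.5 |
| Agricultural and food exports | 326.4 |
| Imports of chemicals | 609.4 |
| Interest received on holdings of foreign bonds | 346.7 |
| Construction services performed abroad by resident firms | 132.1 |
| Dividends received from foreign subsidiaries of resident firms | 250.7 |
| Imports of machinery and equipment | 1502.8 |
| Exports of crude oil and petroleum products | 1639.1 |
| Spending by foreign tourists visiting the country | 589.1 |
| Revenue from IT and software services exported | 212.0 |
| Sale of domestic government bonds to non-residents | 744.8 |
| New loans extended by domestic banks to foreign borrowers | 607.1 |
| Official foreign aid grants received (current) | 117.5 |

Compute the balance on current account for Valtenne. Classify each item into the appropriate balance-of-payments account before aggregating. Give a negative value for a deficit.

1338.4

Goods: 326.4 + 565.1 - 609.4 + 1639.1 - 1502.8 = 418.4
Services: 132.1 - 639.1 - 176.5 + 589.1 + 212.0 = 117.6
Primary income: 250.7 + 87.5 + 346.7 = 684.9
Secondary income: 117.5
Current account = 418.4 + 117.6 + 684.9 + 117.5 = 1338.4
(Excluded from the current account — financial account: acquisition of a foreign subsidiary by a resident firm (outward FDI) 769.7, purchases of foreign government bonds by domestic residents 684.5, sale of domestic government bonds to non-residents 744.8, new loans extended by domestic banks to foreign borrowers 607.1; capital account: acquisition of foreign patents and trademarks (non-produced assets) 89.6.)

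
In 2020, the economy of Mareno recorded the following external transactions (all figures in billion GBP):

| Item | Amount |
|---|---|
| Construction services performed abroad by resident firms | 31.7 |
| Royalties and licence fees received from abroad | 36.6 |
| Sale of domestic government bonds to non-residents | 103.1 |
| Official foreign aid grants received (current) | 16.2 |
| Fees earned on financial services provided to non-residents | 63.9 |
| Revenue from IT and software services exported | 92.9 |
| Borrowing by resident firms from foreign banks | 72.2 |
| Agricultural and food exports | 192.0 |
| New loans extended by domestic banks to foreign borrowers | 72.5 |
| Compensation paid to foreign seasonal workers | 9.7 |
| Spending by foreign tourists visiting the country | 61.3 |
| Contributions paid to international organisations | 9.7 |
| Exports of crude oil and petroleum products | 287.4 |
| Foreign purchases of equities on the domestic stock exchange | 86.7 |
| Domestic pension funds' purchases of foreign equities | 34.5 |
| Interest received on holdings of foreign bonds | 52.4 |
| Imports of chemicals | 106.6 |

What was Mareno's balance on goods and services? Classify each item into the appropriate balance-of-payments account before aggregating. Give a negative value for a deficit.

Goods: 287.4 + 192.0 - 106.6 = 372.8
Services: 61.3 + 92.9 + 63.9 + 31.7 + 36.6 = 286.4
Trade balance = 372.8 + 286.4 = 659.2
(Excluded from the trade balance — financial account: sale of domestic government bonds to non-residents 103.1, borrowing by resident firms from foreign banks 72.2, new loans extended by domestic banks to foreign borrowers 72.5, foreign purchases of equities on the domestic stock exchange 86.7, domestic pension funds' purchases of foreign equities 34.5; secondary income: official foreign aid grants received (current) 16.2, contributions paid to international organisations 9.7; primary income: compensation paid to foreign seasonal workers 9.7, interest received on holdings of foreign bonds 52.4.)

659.2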